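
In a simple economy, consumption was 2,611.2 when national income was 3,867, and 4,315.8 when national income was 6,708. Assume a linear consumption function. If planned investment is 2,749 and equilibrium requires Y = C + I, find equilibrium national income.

Y = 7600

MPC = (4315.8 − 2611.2)/(6708 − 3867) = 1704.6/2841 = 0.6
a = 2611.2 − 0.6(3867) = 291
Equilibrium: Y = 291 + 0.6Y + 2749
0.4Y = 3040, so Y = 3040/0.4 = 7600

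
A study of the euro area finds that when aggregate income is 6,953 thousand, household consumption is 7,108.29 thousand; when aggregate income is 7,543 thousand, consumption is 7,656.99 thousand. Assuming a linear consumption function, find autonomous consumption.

a = 642

MPC = ΔC/ΔY = (7656.99 − 7108.29)/(7543 − 6953) = 548.7/590 = 0.93
a = C − MPC·Y = 7108.29 − 0.93(6953) = 7108.29 − 6466.29 = 642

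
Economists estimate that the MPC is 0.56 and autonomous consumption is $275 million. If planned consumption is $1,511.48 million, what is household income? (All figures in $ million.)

Y = 2208

275 + 0.56Y = 1511.48
0.56Y = 1236.48, so Y = 1236.48/0.56 = 2208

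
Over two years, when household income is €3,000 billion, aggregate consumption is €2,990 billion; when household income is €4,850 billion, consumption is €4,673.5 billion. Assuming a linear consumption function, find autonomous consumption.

MPC = ΔC/ΔY = (4673.5 − 2990)/(4850 − 3000) = 1683.5/1850 = 0.91
a = C − MPC·Y = 2990 − 0.91(3000) = 2990 − 2730 = 260

a = 260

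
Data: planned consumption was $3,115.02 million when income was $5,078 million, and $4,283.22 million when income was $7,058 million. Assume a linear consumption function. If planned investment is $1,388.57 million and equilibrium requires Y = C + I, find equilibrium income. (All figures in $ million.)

MPC = (4283.22 − 3115.02)/(7058 − 5078) = 1168.2/1980 = 0.59
a = 3115.02 − 0.59(5078) = 119
Equilibrium: Y = 119 + 0.59Y + 1388.57
0.41Y = 1507.57, so Y = 1507.57/0.41 = 3677

Y = 3677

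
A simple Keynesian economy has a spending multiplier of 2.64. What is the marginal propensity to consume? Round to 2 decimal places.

MPC = 0.62

k = 1/(1 − MPC), so 1 − MPC = 1/k = 1/2.64 = 0.3788
MPC = 1 − 0.3788 = 0.62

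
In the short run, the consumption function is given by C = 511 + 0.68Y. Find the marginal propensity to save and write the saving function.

MPS = 0.32; S = -511 + 0.32Y

MPS = 1 − MPC = 1 − 0.68 = 0.32
S = Y − C = -511 + 0.32Y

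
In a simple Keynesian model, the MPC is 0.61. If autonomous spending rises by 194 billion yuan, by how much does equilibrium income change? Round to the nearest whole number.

The multiplier is 1/(1 − MPC) = 1/0.39.
ΔY = 194/0.39 = 497.44 ≈ 497

ΔY ≈ 497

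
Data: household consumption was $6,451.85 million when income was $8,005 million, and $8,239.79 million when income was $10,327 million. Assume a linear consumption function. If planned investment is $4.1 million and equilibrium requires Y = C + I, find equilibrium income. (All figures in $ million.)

Y = 1270

MPC = (8239.79 − 6451.85)/(10327 − 8005) = 1787.94/2322 = 0.77
a = 6451.85 − 0.77(8005) = 288
Equilibrium: Y = 288 + 0.77Y + 4.1
0.23Y = 292.1, so Y = 292.1/0.23 = 1270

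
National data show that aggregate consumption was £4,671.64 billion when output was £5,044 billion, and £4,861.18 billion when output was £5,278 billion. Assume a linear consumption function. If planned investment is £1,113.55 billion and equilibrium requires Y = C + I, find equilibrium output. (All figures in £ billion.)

MPC = (4861.18 − 4671.64)/(5278 − 5044) = 189.54/234 = 0.81
a = 4671.64 − 0.81(5044) = 586
Equilibrium: Y = 586 + 0.81Y + 1113.55
0.19Y = 1699.55, so Y = 1699.55/0.19 = 8945

Y = 8945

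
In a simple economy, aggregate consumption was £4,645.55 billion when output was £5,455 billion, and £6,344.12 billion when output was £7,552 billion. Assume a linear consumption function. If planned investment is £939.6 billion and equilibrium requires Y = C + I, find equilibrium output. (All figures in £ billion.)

Y = 6140

MPC = (6344.12 − 4645.55)/(7552 − 5455) = 1698.57/2097 = 0.81
a = 4645.55 − 0.81(5455) = 227
Equilibrium: Y = 227 + 0.81Y + 939.6
0.19Y = 1166.6, so Y = 1166.6/0.19 = 6140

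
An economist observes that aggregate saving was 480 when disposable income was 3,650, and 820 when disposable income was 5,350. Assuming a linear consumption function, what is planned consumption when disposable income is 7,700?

MPS = ΔS/ΔY = (820 − 480)/(5350 − 3650) = 340/1700 = 0.2
MPC = 1 − MPS = 0.8
Autonomous saving = 480 − 0.2(3650) = -250, so a = 250
C = 250 + 0.8(7700) = 250 + 6160 = 6410

C = 6410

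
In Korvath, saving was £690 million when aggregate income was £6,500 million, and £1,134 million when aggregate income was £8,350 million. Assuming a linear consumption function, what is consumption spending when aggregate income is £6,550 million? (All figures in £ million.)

MPS = ΔS/ΔY = (1134 − 690)/(8350 − 6500) = 444/1850 = 0.24
MPC = 1 − MPS = 0.76
Autonomous saving = 690 − 0.24(6500) = -870, so a = 870
C = 870 + 0.76(6550) = 870 + 4978 = 5848

C = 5848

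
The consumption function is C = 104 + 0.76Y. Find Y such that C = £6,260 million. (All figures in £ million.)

104 + 0.76Y = 6260
0.76Y = 6156, so Y = 6156/0.76 = 8100

Y = 8100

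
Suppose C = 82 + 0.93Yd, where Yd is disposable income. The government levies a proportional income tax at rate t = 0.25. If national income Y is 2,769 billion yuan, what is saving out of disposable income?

Yd = (1 − 0.25)(2769) = 0.75(2769) = 2076.75
C = 82 + 0.93(2076.75) = 82 + 1931.3775 = 2013.3775
S = Yd − C = 2076.75 − 2013.3775 = 63.3725

S = 63.3725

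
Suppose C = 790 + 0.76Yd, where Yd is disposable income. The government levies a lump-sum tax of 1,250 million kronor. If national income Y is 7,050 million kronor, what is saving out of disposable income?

Yd = Y − T = 7050 − 1250 = 5800
C = 790 + 0.76(5800) = 790 + 4408 = 5198
S = Yd − C = 5800 − 5198 = 602

S = 602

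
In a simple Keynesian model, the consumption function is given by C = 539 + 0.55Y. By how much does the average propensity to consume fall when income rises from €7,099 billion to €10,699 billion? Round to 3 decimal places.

ΔAPC = 0.026

At Y = 7099: C = 539 + 0.55(7099) = 4443.45, APC = 4443.45/7099 = 0.6259
At Y = 10699: C = 6423.45, APC = 6423.45/10699 = 0.6004
Fall in APC = 0.6259 − 0.6004 = 0.0255 ≈ 0.026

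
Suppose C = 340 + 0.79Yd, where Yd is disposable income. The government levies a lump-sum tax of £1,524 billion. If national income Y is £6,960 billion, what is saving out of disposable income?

S = 801.56

Yd = Y − T = 6960 − 1524 = 5436
C = 340 + 0.79(5436) = 340 + 4294.44 = 4634.44
S = Yd − C = 5436 − 4634.44 = 801.56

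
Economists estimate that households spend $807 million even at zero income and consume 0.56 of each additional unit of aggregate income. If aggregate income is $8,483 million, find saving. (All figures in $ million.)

C = 807 + 0.56(8483) = 807 + 4750.48 = 5557.48
S = Y − C = 8483 − 5557.48 = 2925.52

S = 2925.52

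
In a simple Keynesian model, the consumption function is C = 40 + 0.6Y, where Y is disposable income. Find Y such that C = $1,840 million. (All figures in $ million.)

Y = 3000

40 + 0.6Y = 1840
0.6Y = 1800, so Y = 1800/0.6 = 3000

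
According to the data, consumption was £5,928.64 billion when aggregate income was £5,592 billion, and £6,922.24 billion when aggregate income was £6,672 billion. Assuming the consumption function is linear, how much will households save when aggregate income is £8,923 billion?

S = -70.16

MPC = (6922.24 − 5928.64)/(6672 − 5592) = 993.6/1080 = 0.92
a = 5928.64 − 0.92(5592) = 5928.64 − 5144.64 = 784
C = 784 + 0.92(8923) = 8993.16
S = 8923 − 8993.16 = -70.16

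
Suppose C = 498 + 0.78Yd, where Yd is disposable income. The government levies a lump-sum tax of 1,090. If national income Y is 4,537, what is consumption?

Yd = Y − T = 4537 − 1090 = 3447
C = 498 + 0.78(3447) = 498 + 2688.66 = 3186.66

C = 3186.66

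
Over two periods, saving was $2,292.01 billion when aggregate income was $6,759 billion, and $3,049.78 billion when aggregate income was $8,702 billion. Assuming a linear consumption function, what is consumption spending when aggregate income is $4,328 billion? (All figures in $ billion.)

C = 2984.08

MPS = ΔS/ΔY = (3049.78 − 2292.01)/(8702 − 6759) = 757.77/1943 = 0.39
MPC = 1 − MPS = 0.61
Autonomous saving = 2292.01 − 0.39(6759) = -344, so a = 344
C = 344 + 0.61(4328) = 344 + 2640.08 = 2984.08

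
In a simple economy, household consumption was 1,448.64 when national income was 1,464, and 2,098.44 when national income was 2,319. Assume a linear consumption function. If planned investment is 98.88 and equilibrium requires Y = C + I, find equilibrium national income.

MPC = (2098.44 − 1448.64)/(2319 − 1464) = 649.8/855 = 0.76
a = 1448.64 − 0.76(1464) = 336
Equilibrium: Y = 336 + 0.76Y + 98.88
0.24Y = 434.88, so Y = 434.88/0.24 = 1812

Y = 1812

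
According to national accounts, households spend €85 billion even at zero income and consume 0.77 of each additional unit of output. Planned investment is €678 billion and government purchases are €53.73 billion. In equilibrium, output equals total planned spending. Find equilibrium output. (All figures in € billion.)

Y = 3551

Y = C + I + G = 85 + 0.77Y + 678 + 53.73
Y − 0.77Y = 816.73
0.23Y = 816.73, so Y = 816.73/0.23 = 3551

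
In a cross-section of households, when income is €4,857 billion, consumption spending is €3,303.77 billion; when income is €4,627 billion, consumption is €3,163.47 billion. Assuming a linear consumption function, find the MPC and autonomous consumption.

MPC = 0.61; a = 341

MPC = ΔC/ΔY = (3303.77 − 3163.47)/(4857 − 4627) = 140.3/230 = 0.61
a = C − MPC·Y = 3163.47 − 0.61(4627) = 3163.47 − 2822.47 = 341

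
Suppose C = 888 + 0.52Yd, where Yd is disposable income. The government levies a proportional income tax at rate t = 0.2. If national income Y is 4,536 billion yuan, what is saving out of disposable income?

S = 853.824

Yd = (1 − 0.2)(4536) = 0.8(4536) = 3628.8
C = 888 + 0.52(3628.8) = 888 + 1886.976 = 2774.976
S = Yd − C = 3628.8 − 2774.976 = 853.824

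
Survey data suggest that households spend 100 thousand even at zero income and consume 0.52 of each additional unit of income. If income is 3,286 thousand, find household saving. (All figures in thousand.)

S = 1477.28

C = 100 + 0.52(3286) = 100 + 1708.72 = 1808.72
S = Y − C = 3286 − 1808.72 = 1477.28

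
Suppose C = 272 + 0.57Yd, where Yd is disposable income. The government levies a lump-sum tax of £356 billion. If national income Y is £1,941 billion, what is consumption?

C = 1175.45

Yd = Y − T = 1941 − 356 = 1585
C = 272 + 0.57(1585) = 272 + 903.45 = 1175.45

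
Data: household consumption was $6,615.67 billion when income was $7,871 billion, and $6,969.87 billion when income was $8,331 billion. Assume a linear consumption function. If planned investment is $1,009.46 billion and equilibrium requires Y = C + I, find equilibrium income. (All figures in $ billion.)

MPC = (6969.87 − 6615.67)/(8331 − 7871) = 354.2/460 = 0.77
a = 6615.67 − 0.77(7871) = 555
Equilibrium: Y = 555 + 0.77Y + 1009.46
0.23Y = 1564.46, so Y = 1564.46/0.23 = 6802

Y = 6802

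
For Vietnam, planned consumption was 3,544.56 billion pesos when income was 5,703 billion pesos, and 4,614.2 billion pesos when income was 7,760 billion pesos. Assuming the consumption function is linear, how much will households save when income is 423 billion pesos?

S = -375.96

MPC = (4614.2 − 3544.56)/(7760 − 5703) = 1069.64/2057 = 0.52
a = 3544.56 − 0.52(5703) = 3544.56 − 2965.56 = 579
C = 579 + 0.52(423) = 798.96
S = 423 − 798.96 = -375.96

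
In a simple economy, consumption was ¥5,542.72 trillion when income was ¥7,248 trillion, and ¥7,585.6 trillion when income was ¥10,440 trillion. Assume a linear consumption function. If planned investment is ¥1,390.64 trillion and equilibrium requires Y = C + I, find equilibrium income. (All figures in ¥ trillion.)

Y = 6374

MPC = (7585.6 − 5542.72)/(10440 − 7248) = 2042.88/3192 = 0.64
a = 5542.72 − 0.64(7248) = 904
Equilibrium: Y = 904 + 0.64Y + 1390.64
0.36Y = 2294.64, so Y = 2294.64/0.36 = 6374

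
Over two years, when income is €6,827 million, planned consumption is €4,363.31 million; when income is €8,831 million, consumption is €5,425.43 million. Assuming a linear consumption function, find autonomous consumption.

MPC = ΔC/ΔY = (5425.43 − 4363.31)/(8831 − 6827) = 1062.12/2004 = 0.53
a = C − MPC·Y = 4363.31 − 0.53(6827) = 4363.31 − 3618.31 = 745

a = 745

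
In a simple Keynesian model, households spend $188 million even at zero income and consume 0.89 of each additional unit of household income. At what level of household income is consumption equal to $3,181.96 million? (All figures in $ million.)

Y = 3364

188 + 0.89Y = 3181.96
0.89Y = 2993.96, so Y = 2993.96/0.89 = 3364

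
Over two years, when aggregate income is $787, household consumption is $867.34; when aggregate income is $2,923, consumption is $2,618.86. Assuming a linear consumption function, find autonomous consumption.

MPC = ΔC/ΔY = (2618.86 − 867.34)/(2923 − 787) = 1751.52/2136 = 0.82
a = C − MPC·Y = 867.34 − 0.82(787) = 867.34 − 645.34 = 222

a = 222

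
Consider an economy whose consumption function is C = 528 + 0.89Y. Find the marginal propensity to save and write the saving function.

MPS = 1 − MPC = 1 − 0.89 = 0.11
S = Y − C = -528 + 0.11Y

MPS = 0.11; S = -528 + 0.11Y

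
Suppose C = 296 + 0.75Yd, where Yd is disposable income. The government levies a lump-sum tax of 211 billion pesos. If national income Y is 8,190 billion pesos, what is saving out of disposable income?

S = 1698.75

Yd = Y − T = 8190 − 211 = 7979
C = 296 + 0.75(7979) = 296 + 5984.25 = 6280.25
S = Yd − C = 7979 − 6280.25 = 1698.75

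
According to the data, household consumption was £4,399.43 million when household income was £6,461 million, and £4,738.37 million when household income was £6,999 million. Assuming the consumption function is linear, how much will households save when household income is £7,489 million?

MPC = (4738.37 − 4399.43)/(6999 − 6461) = 338.94/538 = 0.63
a = 4399.43 − 0.63(6461) = 4399.43 − 4070.43 = 329
C = 329 + 0.63(7489) = 5047.07
S = 7489 − 5047.07 = 2441.93

S = 2441.93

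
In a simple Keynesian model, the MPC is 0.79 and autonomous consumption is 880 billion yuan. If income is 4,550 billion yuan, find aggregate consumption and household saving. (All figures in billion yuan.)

C = 880 + 0.79(4550) = 880 + 3594.5 = 4474.5
S = Y − C = 4550 − 4474.5 = 75.5

C = 4474.5; S = 75.5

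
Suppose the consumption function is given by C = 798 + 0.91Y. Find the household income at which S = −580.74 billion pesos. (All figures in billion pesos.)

Y = 2414

S = Y − C = -798 + 0.09Y
-798 + 0.09Y = -580.74, so 0.09Y = 217.26 and Y = 2414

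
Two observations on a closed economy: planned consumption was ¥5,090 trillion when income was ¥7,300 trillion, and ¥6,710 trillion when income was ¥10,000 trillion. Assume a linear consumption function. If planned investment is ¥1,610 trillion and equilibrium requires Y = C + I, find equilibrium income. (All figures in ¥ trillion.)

Y = 5800

MPC = (6710 − 5090)/(10000 − 7300) = 1620/2700 = 0.6
a = 5090 − 0.6(7300) = 710
Equilibrium: Y = 710 + 0.6Y + 1610
0.4Y = 2320, so Y = 2320/0.4 = 5800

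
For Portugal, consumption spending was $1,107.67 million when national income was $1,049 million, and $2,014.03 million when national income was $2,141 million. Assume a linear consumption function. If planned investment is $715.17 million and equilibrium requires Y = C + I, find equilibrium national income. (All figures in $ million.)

MPC = (2014.03 − 1107.67)/(2141 − 1049) = 906.36/1092 = 0.83
a = 1107.67 − 0.83(1049) = 237
Equilibrium: Y = 237 + 0.83Y + 715.17
0.17Y = 952.17, so Y = 952.17/0.17 = 5601

Y = 5601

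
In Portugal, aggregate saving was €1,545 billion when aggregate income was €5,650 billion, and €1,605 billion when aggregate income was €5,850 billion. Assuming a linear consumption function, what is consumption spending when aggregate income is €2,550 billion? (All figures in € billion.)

C = 1935

MPS = ΔS/ΔY = (1605 − 1545)/(5850 − 5650) = 60/200 = 0.3
MPC = 1 − MPS = 0.7
Autonomous saving = 1545 − 0.3(5650) = -150, so a = 150
C = 150 + 0.7(2550) = 150 + 1785 = 1935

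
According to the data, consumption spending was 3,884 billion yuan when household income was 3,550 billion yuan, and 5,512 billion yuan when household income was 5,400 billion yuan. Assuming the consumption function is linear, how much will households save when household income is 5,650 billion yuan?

S = -82

MPC = (5512 − 3884)/(5400 − 3550) = 1628/1850 = 0.88
a = 3884 − 0.88(3550) = 3884 − 3124 = 760
C = 760 + 0.88(5650) = 5732
S = 5650 − 5732 = -82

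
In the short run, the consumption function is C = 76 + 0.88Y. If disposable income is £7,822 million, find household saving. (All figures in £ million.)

S = 862.64

C = 76 + 0.88(7822) = 76 + 6883.36 = 6959.36
S = Y − C = 7822 − 6959.36 = 862.64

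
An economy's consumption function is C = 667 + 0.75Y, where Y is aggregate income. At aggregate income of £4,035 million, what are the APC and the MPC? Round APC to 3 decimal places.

MPC = 0.75 (the slope of the consumption function)
C = 667 + 0.75(4035) = 3693.25, so APC = 3693.25/4035 = 0.915

APC = 0.915; MPC = 0.75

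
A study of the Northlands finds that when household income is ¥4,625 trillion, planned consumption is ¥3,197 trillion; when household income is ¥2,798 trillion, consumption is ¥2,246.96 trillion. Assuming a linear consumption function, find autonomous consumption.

a = 792

MPC = ΔC/ΔY = (3197 − 2246.96)/(4625 − 2798) = 950.04/1827 = 0.52
a = C − MPC·Y = 2246.96 − 0.52(2798) = 2246.96 − 1454.96 = 792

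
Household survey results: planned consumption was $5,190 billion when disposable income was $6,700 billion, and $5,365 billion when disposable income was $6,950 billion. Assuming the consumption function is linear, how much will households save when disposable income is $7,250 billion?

S = 1675

MPC = (5365 − 5190)/(6950 − 6700) = 175/250 = 0.7
a = 5190 − 0.7(6700) = 5190 − 4690 = 500
C = 500 + 0.7(7250) = 5575
S = 7250 − 5575 = 1675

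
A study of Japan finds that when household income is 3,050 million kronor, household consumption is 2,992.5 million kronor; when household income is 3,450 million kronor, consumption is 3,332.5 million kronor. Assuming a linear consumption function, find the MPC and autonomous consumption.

MPC = 0.85; a = 400

MPC = ΔC/ΔY = (3332.5 − 2992.5)/(3450 − 3050) = 340/400 = 0.85
a = C − MPC·Y = 2992.5 − 0.85(3050) = 2992.5 − 2592.5 = 400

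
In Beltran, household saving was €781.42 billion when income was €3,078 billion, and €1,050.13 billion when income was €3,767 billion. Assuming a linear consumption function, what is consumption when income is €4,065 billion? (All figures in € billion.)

C = 2898.65

MPS = ΔS/ΔY = (1050.13 − 781.42)/(3767 − 3078) = 268.71/689 = 0.39
MPC = 1 − MPS = 0.61
Autonomous saving = 781.42 − 0.39(3078) = -419, so a = 419
C = 419 + 0.61(4065) = 419 + 2479.65 = 2898.65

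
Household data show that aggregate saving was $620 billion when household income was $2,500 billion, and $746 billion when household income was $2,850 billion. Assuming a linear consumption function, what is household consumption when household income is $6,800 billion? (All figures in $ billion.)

C = 4632

MPS = ΔS/ΔY = (746 − 620)/(2850 − 2500) = 126/350 = 0.36
MPC = 1 − MPS = 0.64
Autonomous saving = 620 − 0.36(2500) = -280, so a = 280
C = 280 + 0.64(6800) = 280 + 4352 = 4632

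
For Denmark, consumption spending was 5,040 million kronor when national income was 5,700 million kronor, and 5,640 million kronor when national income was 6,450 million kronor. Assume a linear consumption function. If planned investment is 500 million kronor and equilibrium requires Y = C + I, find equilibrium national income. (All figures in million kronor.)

Y = 4900

MPC = (5640 − 5040)/(6450 − 5700) = 600/750 = 0.8
a = 5040 − 0.8(5700) = 480
Equilibrium: Y = 480 + 0.8Y + 500
0.2Y = 980, so Y = 980/0.2 = 4900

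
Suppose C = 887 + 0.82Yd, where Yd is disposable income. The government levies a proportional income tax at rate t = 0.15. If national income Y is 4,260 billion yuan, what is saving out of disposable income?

Yd = (1 − 0.15)(4260) = 0.85(4260) = 3621
C = 887 + 0.82(3621) = 887 + 2969.22 = 3856.22
S = Yd − C = 3621 − 3856.22 = -235.22

S = -235.22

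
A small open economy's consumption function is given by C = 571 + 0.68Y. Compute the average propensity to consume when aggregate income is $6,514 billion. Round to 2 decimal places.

APC = 0.77

C = 571 + 0.68(6514) = 5000.52
APC = C/Y = 5000.52/6514 = 0.77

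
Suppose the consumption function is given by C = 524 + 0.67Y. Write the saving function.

S = -524 + 0.33Y

S = Y − C = Y − (524 + 0.67Y) = -524 + (1 − 0.67)Y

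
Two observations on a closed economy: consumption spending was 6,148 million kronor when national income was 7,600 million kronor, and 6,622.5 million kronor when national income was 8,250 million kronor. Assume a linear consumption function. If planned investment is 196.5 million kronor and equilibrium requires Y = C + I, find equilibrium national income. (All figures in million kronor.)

Y = 2950

MPC = (6622.5 − 6148)/(8250 − 7600) = 474.5/650 = 0.73
a = 6148 − 0.73(7600) = 600
Equilibrium: Y = 600 + 0.73Y + 196.5
0.27Y = 796.5, so Y = 796.5/0.27 = 2950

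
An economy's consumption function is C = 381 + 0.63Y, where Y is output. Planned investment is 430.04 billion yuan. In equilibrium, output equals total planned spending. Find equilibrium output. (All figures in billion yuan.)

Y = 2192

Y = C + I = 381 + 0.63Y + 430.04
Y − 0.63Y = 811.04
0.37Y = 811.04, so Y = 811.04/0.37 = 2192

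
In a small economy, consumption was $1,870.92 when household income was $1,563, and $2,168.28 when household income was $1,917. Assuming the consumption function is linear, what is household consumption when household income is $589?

C = 1052.76

MPC = (2168.28 − 1870.92)/(1917 − 1563) = 297.36/354 = 0.84
a = 1870.92 − 0.84(1563) = 1870.92 − 1312.92 = 558
C = 558 + 0.84(589) = 558 + 494.76 = 1052.76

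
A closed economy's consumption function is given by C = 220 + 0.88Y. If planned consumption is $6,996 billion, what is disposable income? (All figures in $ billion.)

220 + 0.88Y = 6996
0.88Y = 6776, so Y = 6776/0.88 = 7700

Y = 7700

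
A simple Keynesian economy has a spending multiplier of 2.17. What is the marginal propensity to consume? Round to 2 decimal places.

k = 1/(1 − MPC), so 1 − MPC = 1/k = 1/2.17 = 0.4608
MPC = 1 − 0.4608 = 0.54

MPC = 0.54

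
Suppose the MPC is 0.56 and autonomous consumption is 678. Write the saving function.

S = -678 + 0.44Y

S = Y − C = Y − (678 + 0.56Y) = -678 + (1 − 0.56)Y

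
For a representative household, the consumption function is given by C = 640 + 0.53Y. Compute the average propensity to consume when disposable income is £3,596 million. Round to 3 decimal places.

C = 640 + 0.53(3596) = 2545.88
APC = C/Y = 2545.88/3596 = 0.708

APC = 0.708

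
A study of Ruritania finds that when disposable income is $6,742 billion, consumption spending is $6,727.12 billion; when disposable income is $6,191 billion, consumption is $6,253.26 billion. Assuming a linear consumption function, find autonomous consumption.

a = 929

MPC = ΔC/ΔY = (6727.12 − 6253.26)/(6742 − 6191) = 473.86/551 = 0.86
a = C − MPC·Y = 6253.26 − 0.86(6191) = 6253.26 − 5324.26 = 929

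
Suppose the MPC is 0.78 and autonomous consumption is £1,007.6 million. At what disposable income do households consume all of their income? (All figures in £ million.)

Y = 4580

At break-even, C = Y: 1007.6 + 0.78Y = Y
0.22Y = 1007.6, so Y = 1007.6/0.22 = 4580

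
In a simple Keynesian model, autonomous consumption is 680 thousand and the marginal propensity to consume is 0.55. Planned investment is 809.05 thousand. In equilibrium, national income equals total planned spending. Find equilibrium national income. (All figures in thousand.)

Y = 3309

Y = C + I = 680 + 0.55Y + 809.05
Y − 0.55Y = 1489.05
0.45Y = 1489.05, so Y = 1489.05/0.45 = 3309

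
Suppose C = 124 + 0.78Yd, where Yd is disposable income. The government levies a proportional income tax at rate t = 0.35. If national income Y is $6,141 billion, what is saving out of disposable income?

Yd = (1 − 0.35)(6141) = 0.65(6141) = 3991.65
C = 124 + 0.78(3991.65) = 124 + 3113.487 = 3237.487
S = Yd − C = 3991.65 − 3237.487 = 754.163

S = 754.163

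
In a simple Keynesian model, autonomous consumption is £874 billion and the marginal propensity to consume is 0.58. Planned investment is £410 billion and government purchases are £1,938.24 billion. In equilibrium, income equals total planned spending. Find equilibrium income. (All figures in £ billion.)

Y = C + I + G = 874 + 0.58Y + 410 + 1938.24
Y − 0.58Y = 3222.24
0.42Y = 3222.24, so Y = 3222.24/0.42 = 7672

Y = 7672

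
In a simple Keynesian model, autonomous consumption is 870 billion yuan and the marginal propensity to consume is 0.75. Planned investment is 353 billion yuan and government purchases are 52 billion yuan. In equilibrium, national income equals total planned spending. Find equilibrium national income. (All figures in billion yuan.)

Y = 5100

Y = C + I + G = 870 + 0.75Y + 353 + 52
Y − 0.75Y = 1275
0.25Y = 1275, so Y = 1275/0.25 = 5100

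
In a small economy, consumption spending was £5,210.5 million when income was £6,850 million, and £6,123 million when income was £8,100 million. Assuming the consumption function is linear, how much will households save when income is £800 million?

S = 6

MPC = (6123 − 5210.5)/(8100 − 6850) = 912.5/1250 = 0.73
a = 5210.5 − 0.73(6850) = 5210.5 − 5000.5 = 210
C = 210 + 0.73(800) = 794
S = 800 − 794 = 6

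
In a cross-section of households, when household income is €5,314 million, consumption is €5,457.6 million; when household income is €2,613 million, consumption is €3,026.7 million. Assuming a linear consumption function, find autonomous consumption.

MPC = ΔC/ΔY = (5457.6 − 3026.7)/(5314 − 2613) = 2430.9/2701 = 0.9
a = C − MPC·Y = 3026.7 − 0.9(2613) = 3026.7 − 2351.7 = 675

a = 675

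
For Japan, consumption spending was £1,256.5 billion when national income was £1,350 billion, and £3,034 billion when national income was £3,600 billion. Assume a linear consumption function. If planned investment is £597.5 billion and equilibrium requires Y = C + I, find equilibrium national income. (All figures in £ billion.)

Y = 3750

MPC = (3034 − 1256.5)/(3600 − 1350) = 1777.5/2250 = 0.79
a = 1256.5 − 0.79(1350) = 190
Equilibrium: Y = 190 + 0.79Y + 597.5
0.21Y = 787.5, so Y = 787.5/0.21 = 3750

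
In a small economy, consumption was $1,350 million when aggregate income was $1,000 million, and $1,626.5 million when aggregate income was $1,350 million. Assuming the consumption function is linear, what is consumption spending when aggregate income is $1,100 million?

MPC = (1626.5 − 1350)/(1350 − 1000) = 276.5/350 = 0.79
a = 1350 − 0.79(1000) = 1350 − 790 = 560
C = 560 + 0.79(1100) = 560 + 869 = 1429

C = 1429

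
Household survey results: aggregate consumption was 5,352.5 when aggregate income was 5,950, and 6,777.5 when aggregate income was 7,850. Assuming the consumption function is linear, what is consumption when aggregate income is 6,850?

MPC = (6777.5 − 5352.5)/(7850 − 5950) = 1425/1900 = 0.75
a = 5352.5 − 0.75(5950) = 5352.5 − 4462.5 = 890
C = 890 + 0.75(6850) = 890 + 5137.5 = 6027.5

C = 6027.5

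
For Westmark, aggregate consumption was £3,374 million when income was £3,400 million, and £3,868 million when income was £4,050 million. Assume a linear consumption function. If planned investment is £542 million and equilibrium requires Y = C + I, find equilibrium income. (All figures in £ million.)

MPC = (3868 − 3374)/(4050 − 3400) = 494/650 = 0.76
a = 3374 − 0.76(3400) = 790
Equilibrium: Y = 790 + 0.76Y + 542
0.24Y = 1332, so Y = 1332/0.24 = 5550

Y = 5550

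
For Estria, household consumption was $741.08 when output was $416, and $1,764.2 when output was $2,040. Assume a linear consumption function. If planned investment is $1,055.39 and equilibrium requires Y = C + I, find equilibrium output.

MPC = (1764.2 − 741.08)/(2040 − 416) = 1023.12/1624 = 0.63
a = 741.08 − 0.63(416) = 479
Equilibrium: Y = 479 + 0.63Y + 1055.39
0.37Y = 1534.39, so Y = 1534.39/0.37 = 4147

Y = 4147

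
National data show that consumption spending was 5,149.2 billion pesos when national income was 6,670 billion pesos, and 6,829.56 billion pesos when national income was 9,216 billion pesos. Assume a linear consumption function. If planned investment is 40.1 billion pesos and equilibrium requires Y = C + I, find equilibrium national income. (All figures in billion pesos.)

MPC = (6829.56 − 5149.2)/(9216 − 6670) = 1680.36/2546 = 0.66
a = 5149.2 − 0.66(6670) = 747
Equilibrium: Y = 747 + 0.66Y + 40.1
0.34Y = 787.1, so Y = 787.1/0.34 = 2315

Y = 2315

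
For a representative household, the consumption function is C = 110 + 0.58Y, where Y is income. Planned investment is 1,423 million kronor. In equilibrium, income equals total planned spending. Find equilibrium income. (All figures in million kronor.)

Y = C + I = 110 + 0.58Y + 1423
Y − 0.58Y = 1533
0.42Y = 1533, so Y = 1533/0.42 = 3650

Y = 3650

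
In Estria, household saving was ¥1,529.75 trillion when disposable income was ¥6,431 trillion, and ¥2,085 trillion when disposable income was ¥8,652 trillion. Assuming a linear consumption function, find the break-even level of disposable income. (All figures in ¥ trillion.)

Y = 312

MPS = ΔS/ΔY = (2085 − 1529.75)/(8652 − 6431) = 555.25/2221 = 0.25
MPC = 1 − MPS = 0.75
From S(6431) = 1529.75: −a + 0.25(6431) = 1529.75, so a = 1607.75 − 1529.75 = 78
Break-even (S = 0): Y = a/MPS = 78/0.25 = 312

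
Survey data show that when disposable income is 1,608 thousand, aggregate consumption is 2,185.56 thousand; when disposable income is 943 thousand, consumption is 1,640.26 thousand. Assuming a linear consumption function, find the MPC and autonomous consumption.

MPC = 0.82; a = 867

MPC = ΔC/ΔY = (2185.56 − 1640.26)/(1608 − 943) = 545.3/665 = 0.82
a = C − MPC·Y = 1640.26 − 0.82(943) = 1640.26 − 773.26 = 867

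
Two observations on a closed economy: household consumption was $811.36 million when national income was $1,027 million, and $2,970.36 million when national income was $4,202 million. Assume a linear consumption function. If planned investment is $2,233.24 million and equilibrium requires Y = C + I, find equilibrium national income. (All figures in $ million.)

Y = 7332

MPC = (2970.36 − 811.36)/(4202 − 1027) = 2159/3175 = 0.68
a = 811.36 − 0.68(1027) = 113
Equilibrium: Y = 113 + 0.68Y + 2233.24
0.32Y = 2346.24, so Y = 2346.24/0.32 = 7332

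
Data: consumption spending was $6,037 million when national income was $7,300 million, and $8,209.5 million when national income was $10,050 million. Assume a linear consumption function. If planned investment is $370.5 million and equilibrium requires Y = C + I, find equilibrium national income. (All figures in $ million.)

Y = 3050

MPC = (8209.5 − 6037)/(10050 − 7300) = 2172.5/2750 = 0.79
a = 6037 − 0.79(7300) = 270
Equilibrium: Y = 270 + 0.79Y + 370.5
0.21Y = 640.5, so Y = 640.5/0.21 = 3050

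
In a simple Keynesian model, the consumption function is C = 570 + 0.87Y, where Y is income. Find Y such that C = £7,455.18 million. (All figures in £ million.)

Y = 7914

570 + 0.87Y = 7455.18
0.87Y = 6885.18, so Y = 6885.18/0.87 = 7914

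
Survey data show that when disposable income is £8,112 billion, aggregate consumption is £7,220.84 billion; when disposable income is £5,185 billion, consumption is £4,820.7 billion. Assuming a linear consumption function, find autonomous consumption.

a = 569

MPC = ΔC/ΔY = (7220.84 − 4820.7)/(8112 − 5185) = 2400.14/2927 = 0.82
a = C − MPC·Y = 4820.7 − 0.82(5185) = 4820.7 − 4251.7 = 569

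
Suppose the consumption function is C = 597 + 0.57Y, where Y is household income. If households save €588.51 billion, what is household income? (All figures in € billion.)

Y = 2757

S = Y − C = -597 + 0.43Y
-597 + 0.43Y = 588.51, so 0.43Y = 1185.51 and Y = 2757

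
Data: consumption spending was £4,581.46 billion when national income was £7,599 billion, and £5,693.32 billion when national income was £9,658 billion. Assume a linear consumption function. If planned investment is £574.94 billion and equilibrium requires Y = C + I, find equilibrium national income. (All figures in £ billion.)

Y = 2289

MPC = (5693.32 − 4581.46)/(9658 − 7599) = 1111.86/2059 = 0.54
a = 4581.46 − 0.54(7599) = 478
Equilibrium: Y = 478 + 0.54Y + 574.94
0.46Y = 1052.94, so Y = 1052.94/0.46 = 2289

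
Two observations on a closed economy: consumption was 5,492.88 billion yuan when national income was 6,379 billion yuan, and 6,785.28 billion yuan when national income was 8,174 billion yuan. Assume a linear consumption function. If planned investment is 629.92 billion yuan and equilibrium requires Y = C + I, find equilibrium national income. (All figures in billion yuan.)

MPC = (6785.28 − 5492.88)/(8174 − 6379) = 1292.4/1795 = 0.72
a = 5492.88 − 0.72(6379) = 900
Equilibrium: Y = 900 + 0.72Y + 629.92
0.28Y = 1529.92, so Y = 1529.92/0.28 = 5464

Y = 5464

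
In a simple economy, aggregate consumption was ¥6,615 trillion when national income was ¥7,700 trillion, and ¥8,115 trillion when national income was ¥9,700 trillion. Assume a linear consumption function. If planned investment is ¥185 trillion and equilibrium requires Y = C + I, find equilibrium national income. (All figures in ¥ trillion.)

MPC = (8115 − 6615)/(9700 − 7700) = 1500/2000 = 0.75
a = 6615 − 0.75(7700) = 840
Equilibrium: Y = 840 + 0.75Y + 185
0.25Y = 1025, so Y = 1025/0.25 = 4100

Y = 4100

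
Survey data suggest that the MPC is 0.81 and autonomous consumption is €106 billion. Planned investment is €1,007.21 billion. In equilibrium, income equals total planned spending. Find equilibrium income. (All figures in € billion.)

Y = C + I = 106 + 0.81Y + 1007.21
Y − 0.81Y = 1113.21
0.19Y = 1113.21, so Y = 1113.21/0.19 = 5859

Y = 5859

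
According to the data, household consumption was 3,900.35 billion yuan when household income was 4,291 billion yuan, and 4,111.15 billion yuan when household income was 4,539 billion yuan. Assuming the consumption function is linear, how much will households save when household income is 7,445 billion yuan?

MPC = (4111.15 − 3900.35)/(4539 − 4291) = 210.8/248 = 0.85
a = 3900.35 − 0.85(4291) = 3900.35 − 3647.35 = 253
C = 253 + 0.85(7445) = 6581.25
S = 7445 − 6581.25 = 863.75

S = 863.75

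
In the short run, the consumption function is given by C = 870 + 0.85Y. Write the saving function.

S = Y − C = Y − (870 + 0.85Y) = -870 + (1 − 0.85)Y

S = -870 + 0.15Y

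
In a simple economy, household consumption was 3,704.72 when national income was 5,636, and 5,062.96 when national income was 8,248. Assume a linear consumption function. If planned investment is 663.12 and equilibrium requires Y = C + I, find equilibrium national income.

MPC = (5062.96 − 3704.72)/(8248 − 5636) = 1358.24/2612 = 0.52
a = 3704.72 − 0.52(5636) = 774
Equilibrium: Y = 774 + 0.52Y + 663.12
0.48Y = 1437.12, so Y = 1437.12/0.48 = 2994

Y = 2994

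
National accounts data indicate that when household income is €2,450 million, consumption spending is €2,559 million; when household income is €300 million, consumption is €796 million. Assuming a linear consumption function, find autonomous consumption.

MPC = ΔC/ΔY = (2559 − 796)/(2450 − 300) = 1763/2150 = 0.82
a = C − MPC·Y = 796 − 0.82(300) = 796 − 246 = 550

a = 550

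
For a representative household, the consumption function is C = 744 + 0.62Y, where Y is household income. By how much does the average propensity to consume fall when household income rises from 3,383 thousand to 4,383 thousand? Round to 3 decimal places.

ΔAPC = 0.050

At Y = 3383: C = 744 + 0.62(3383) = 2841.46, APC = 2841.46/3383 = 0.8399
At Y = 4383: C = 3461.46, APC = 3461.46/4383 = 0.7897
Fall in APC = 0.8399 − 0.7897 = 0.0502 ≈ 0.050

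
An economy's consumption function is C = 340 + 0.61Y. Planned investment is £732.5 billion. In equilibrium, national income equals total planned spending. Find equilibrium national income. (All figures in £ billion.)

Y = C + I = 340 + 0.61Y + 732.5
Y − 0.61Y = 1072.5
0.39Y = 1072.5, so Y = 1072.5/0.39 = 2750

Y = 2750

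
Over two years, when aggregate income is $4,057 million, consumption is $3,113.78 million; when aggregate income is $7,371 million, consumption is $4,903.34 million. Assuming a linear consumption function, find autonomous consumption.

MPC = ΔC/ΔY = (4903.34 − 3113.78)/(7371 − 4057) = 1789.56/3314 = 0.54
a = C − MPC·Y = 3113.78 − 0.54(4057) = 3113.78 − 2190.78 = 923

a = 923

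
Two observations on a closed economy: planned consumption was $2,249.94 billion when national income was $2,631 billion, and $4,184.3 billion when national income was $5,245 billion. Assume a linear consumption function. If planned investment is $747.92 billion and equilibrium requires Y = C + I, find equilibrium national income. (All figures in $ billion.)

Y = 4042

MPC = (4184.3 − 2249.94)/(5245 − 2631) = 1934.36/2614 = 0.74
a = 2249.94 − 0.74(2631) = 303
Equilibrium: Y = 303 + 0.74Y + 747.92
0.26Y = 1050.92, so Y = 1050.92/0.26 = 4042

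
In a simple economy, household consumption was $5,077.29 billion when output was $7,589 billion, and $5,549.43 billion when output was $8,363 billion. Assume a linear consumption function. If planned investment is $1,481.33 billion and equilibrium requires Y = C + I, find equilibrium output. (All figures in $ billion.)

MPC = (5549.43 − 5077.29)/(8363 − 7589) = 472.14/774 = 0.61
a = 5077.29 − 0.61(7589) = 448
Equilibrium: Y = 448 + 0.61Y + 1481.33
0.39Y = 1929.33, so Y = 1929.33/0.39 = 4947

Y = 4947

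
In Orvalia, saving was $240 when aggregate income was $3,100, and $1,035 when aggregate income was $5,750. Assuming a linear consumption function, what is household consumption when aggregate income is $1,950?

MPS = ΔS/ΔY = (1035 − 240)/(5750 − 3100) = 795/2650 = 0.3
MPC = 1 − MPS = 0.7
Autonomous saving = 240 − 0.3(3100) = -690, so a = 690
C = 690 + 0.7(1950) = 690 + 1365 = 2055

C = 2055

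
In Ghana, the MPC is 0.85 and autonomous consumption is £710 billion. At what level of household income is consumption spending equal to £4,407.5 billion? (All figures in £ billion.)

710 + 0.85Y = 4407.5
0.85Y = 3697.5, so Y = 3697.5/0.85 = 4350

Y = 4350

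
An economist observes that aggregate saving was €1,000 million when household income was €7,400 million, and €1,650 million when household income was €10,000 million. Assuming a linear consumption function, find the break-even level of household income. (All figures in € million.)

Y = 3400

MPS = ΔS/ΔY = (1650 − 1000)/(10000 − 7400) = 650/2600 = 0.25
MPC = 1 − MPS = 0.75
From S(7400) = 1000: −a + 0.25(7400) = 1000, so a = 1850 − 1000 = 850
Break-even (S = 0): Y = a/MPS = 850/0.25 = 3400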